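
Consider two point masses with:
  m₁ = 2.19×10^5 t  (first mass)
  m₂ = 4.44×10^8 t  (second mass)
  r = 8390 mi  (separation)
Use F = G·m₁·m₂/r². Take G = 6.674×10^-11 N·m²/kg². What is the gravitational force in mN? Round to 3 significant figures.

0.0356 mN

F is given directly by: F = Gm₁m₂/r².
m₁ = 2.19×10^5 t = 2.190×10^8 kg; m₂ = 4.44×10^8 t = 4.440×10^11 kg; r = 8390 mi = 1.350×10^7 m; G = 6.674×10^-11 N·m²/kg².
F = 3.560×10^-5 N
3.560×10^-5 N × (1 mN / 0.001000 N) = 0.03560 mN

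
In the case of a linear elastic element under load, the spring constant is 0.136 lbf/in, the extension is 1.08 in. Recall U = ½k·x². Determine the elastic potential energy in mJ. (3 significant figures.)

8.96 mJ

U is given directly by: U = ½kx².
k = 0.136 lbf/in = 23.82 N/m; x = 1.08 in = 0.02743 m.
U = 0.008961 J
0.008961 J × (1 mJ / 0.001000 J) = 8.961 mJ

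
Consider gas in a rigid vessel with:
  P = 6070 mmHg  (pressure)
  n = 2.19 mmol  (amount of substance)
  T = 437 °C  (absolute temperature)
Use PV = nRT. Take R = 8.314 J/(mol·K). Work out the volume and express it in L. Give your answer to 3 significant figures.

0.0160 L

Rearranging PV = nRT for V: V = nRT/P.
P = 6070 mmHg = 8.093×10^5 Pa; n = 2.19 mmol = 0.002190 mol; T = 437 °C = 710.1 K; R = 8.314 J/(mol·K).
V = 1.598×10^-5 m³
1.598×10^-5 m³ × (1 L / 0.001000 m³) = 0.01598 L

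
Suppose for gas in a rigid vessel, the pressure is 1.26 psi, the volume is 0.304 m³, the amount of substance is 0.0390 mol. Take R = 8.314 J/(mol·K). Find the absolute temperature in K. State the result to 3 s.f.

From the ideal-gas law: T = PV/(nR).
P = 1.26 psi = 8687 Pa; V = 0.304 m³; n = 0.0390 mol; R = 8.314 J/(mol·K).
T = 8145 K

8140 K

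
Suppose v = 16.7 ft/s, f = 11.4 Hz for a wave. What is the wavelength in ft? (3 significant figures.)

Solving v = f·λ for λ: λ = v/f.
v = 16.7 ft/s = 5.090 m/s; f = 11.4 Hz.
λ = 0.4465 m
0.4465 m × (1 ft / 0.3048 m) = 1.465 ft

1.46 ft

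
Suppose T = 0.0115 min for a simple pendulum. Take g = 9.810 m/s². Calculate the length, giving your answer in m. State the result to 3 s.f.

0.118 m

Rearranging: L = g·(T/2π)².
T = 0.0115 min = 0.6900 s; g = 9.810 m/s².
L = 0.1183 m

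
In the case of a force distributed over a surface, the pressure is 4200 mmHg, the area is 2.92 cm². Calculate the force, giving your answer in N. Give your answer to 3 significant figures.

Rearranging: F = P·A.
P = 4200 mmHg = 5.600×10^5 Pa; A = 2.92 cm² = 2.920×10^-4 m².
F = 163.5 N  (the unit combination reduces to kg·m/s² = N)

164 N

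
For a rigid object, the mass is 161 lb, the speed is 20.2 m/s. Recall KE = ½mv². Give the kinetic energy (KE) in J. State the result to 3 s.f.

14900 J

KE is given directly by: KE = ½mv².
m = 161 lb = 73.03 kg; v = 20.2 m/s.
KE = 14899 J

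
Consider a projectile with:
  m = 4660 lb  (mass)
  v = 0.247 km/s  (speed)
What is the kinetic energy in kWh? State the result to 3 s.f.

17.9 kWh

KE is given directly by: KE = ½mv².
m = 4660 lb = 2114 kg; v = 0.247 km/s = 247.0 m/s.
KE = 6.448×10^7 J
6.448×10^7 J × (1 kWh / 3.600×10^6 J) = 17.91 kWh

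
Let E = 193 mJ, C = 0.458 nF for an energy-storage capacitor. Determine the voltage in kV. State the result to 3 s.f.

29.0 kV

Rearranging: V = √(2E/C).
E = 193 mJ = 0.1930 J; C = 0.458 nF = 4.580×10^-10 F.
V = 29031 V
29031 V × (1 kV / 1000 V) = 29.03 kV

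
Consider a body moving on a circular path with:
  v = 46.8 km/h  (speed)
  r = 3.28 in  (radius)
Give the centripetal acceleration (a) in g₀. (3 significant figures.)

Directly: a = v²/r.
v = 46.8 km/h = 13.00 m/s; r = 3.28 in = 0.08331 m.
a = 2029 m/s²
2029 m/s² × (1 g₀ / 9.807 m/s²) = 206.9 g₀

207 g₀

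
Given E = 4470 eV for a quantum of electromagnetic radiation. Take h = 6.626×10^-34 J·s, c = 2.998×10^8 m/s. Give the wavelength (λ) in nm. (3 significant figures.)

0.277 nm

Rearranging E = h·c/λ for λ: λ = hc/E.
E = 4470 eV = 7.162×10^-16 J; h = 6.626×10^-34 J·s; c = 2.998×10^8 m/s.
λ = 2.774×10^-10 m
2.774×10^-10 m × (1 nm / 1.000×10^-9 m) = 0.2774 nm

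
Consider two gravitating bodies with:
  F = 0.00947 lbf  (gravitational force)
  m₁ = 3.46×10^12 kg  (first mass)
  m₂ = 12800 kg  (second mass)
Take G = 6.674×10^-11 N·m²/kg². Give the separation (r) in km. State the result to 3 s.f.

8.38 km

Rearranging: r = √(G·m₁m₂/F).
F = 0.00947 lbf = 0.04212 N; m₁ = 3.46×10^12 kg; m₂ = 12800 kg; G = 6.674×10^-11 N·m²/kg².
r = 8377 m
8377 m × (1 km / 1000 m) = 8.377 km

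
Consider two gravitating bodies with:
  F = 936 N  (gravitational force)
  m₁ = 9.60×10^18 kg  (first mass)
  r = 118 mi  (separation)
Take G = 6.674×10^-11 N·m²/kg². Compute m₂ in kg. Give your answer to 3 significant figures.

52700 kg

Solving F = G·m₁·m₂/r² for m₂: m₂ = F·r²/(G·m₁).
F = 936 N; m₁ = 9.60×10^18 kg; r = 118 mi = 1.899×10^5 m; G = 6.674×10^-11 N·m²/kg².
m₂ = 52684 kg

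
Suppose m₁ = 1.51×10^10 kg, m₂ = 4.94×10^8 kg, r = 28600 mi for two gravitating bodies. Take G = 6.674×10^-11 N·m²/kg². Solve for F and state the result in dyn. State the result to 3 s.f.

From Newton's law of gravitation: F = Gm₁m₂/r².
m₁ = 1.51×10^10 kg; m₂ = 4.94×10^8 kg; r = 28600 mi = 4.603×10^7 m; G = 6.674×10^-11 N·m²/kg².
F = 2.350×10^-7 N  (the unit combination reduces to kg·m/s² = N)
2.350×10^-7 N × (1 dyn / 1.000×10^-5 N) = 0.02350 dyn

0.0235 dyn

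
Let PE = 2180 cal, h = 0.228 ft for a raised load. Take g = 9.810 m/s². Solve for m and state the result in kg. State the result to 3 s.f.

Rearranging PE = m·g·h for m: m = PE/(g·h).
PE = 2180 cal = 9121 J; h = 0.228 ft = 0.06949 m; g = 9.810 m/s².
m = 13379 kg

13400 kg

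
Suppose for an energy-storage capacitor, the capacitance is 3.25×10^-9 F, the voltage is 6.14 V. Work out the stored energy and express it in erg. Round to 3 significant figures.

E is given directly by: E = ½CV².
C = 3.25×10^-9 F; V = 6.14 V.
E = 6.126×10^-8 J
6.126×10^-8 J × (1 erg / 1.000×10^-7 J) = 0.6126 erg

0.613 erg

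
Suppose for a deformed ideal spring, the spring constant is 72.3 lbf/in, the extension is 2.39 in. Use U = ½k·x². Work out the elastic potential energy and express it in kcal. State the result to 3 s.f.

U is given directly by: U = ½kx².
k = 72.3 lbf/in = 12662 N/m; x = 2.39 in = 0.06071 m.
U = 23.33 J  (the unit combination reduces to kg·m²/s² = J)
23.33 J × (1 kcal / 4184 J) = 0.005576 kcal

0.00558 kcal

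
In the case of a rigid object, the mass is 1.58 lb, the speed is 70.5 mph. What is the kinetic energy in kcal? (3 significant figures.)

0.0851 kcal

KE is given directly by: KE = ½mv².
m = 1.58 lb = 0.7167 kg; v = 70.5 mph = 31.52 m/s.
KE = 355.9 J
355.9 J × (1 kcal / 4184 J) = 0.08507 kcal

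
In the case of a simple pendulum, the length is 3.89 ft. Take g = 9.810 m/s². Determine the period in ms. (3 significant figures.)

2180 ms

T is given directly by: T = 2π√(L/g).
L = 3.89 ft = 1.186 m; g = 9.810 m/s².
T = 2.184 s
2.184 s × (1 ms / 0.001000 s) = 2184 ms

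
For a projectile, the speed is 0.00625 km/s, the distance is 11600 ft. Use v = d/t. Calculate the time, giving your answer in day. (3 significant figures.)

0.00655 day

Rearranging: t = d/v.
v = 0.00625 km/s = 6.250 m/s; d = 11600 ft = 3536 m.
t = 565.7 s
565.7 s × (1 day / 86400 s) = 0.006548 day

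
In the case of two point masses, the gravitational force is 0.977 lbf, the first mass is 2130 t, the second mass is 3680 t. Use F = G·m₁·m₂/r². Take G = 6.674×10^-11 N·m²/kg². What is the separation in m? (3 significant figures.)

From Newton's law of gravitation: r = √(G·m₁m₂/F).
F = 0.977 lbf = 4.346 N; m₁ = 2130 t = 2.130×10^6 kg; m₂ = 3680 t = 3.680×10^6 kg; G = 6.674×10^-11 N·m²/kg².
r = 10.97 m

11.0 m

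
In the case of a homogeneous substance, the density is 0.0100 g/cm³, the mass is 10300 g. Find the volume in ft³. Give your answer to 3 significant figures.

36.4 ft³

Rearranging ρ = m/V for V: V = m/ρ.
ρ = 0.0100 g/cm³ = 10.00 kg/m³; m = 10300 g = 10.30 kg.
V = 1.030 m³
1.030 m³ × (1 ft³ / 0.02832 m³) = 36.37 ft³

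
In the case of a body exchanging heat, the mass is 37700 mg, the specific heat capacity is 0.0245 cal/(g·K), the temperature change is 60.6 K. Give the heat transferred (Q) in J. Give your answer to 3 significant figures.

234 J

Directly: Q = mcΔT.
m = 37700 mg = 0.03770 kg; c = 0.0245 cal/(g·K) = 102.5 J/(kg·K); ΔT = 60.6 K.
Q = 234.2 J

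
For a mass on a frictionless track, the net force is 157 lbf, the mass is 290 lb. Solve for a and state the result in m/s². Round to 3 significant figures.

Rearranging F = m·a for a: a = F/m.
F = 157 lbf = 698.4 N; m = 290 lb = 131.5 kg.
a = 5.309 m/s²

5.31 m/s²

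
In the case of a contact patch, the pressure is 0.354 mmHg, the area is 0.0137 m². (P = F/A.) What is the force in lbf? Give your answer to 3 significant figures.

0.145 lbf

Solving P = F/A for F: F = P·A.
P = 0.354 mmHg = 47.20 Pa; A = 0.0137 m².
F = 0.6466 N
0.6466 N × (1 lbf / 4.448 N) = 0.1454 lbf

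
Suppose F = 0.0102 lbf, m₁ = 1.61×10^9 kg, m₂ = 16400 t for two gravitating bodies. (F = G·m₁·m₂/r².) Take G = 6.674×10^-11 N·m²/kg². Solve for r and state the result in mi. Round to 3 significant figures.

Solving F = G·m₁·m₂/r² for r: r = √(G·m₁m₂/F).
F = 0.0102 lbf = 0.04537 N; m₁ = 1.61×10^9 kg; m₂ = 16400 t = 1.640×10^7 kg; G = 6.674×10^-11 N·m²/kg².
r = 6232 m
6232 m × (1 mi / 1609 m) = 3.872 mi

3.87 mi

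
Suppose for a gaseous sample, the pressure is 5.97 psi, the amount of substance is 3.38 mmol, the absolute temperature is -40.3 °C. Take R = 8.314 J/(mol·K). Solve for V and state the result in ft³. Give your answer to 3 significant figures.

Solving PV = nRT for V: V = nRT/P.
P = 5.97 psi = 41162 Pa; n = 3.38 mmol = 0.003380 mol; T = -40.3 °C = 232.8 K; R = 8.314 J/(mol·K).
V = 1.590×10^-4 m³
1.590×10^-4 m³ × (1 ft³ / 0.02832 m³) = 0.005614 ft³

0.00561 ft³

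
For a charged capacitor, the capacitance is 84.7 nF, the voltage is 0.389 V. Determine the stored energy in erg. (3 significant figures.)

E is given directly by: E = ½CV².
C = 84.7 nF = 8.470×10^-8 F; V = 0.389 V.
E = 6.408×10^-9 J  (the unit combination reduces to kg·m²/s² = J)
6.408×10^-9 J × (1 erg / 1.000×10^-7 J) = 0.06408 erg

0.0641 erg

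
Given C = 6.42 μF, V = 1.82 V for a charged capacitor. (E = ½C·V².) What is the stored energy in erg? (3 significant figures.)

Directly: E = ½CV².
C = 6.42 μF = 6.420×10^-6 F; V = 1.82 V.
E = 1.063×10^-5 J  (the unit combination reduces to kg·m²/s² = J)
1.063×10^-5 J × (1 erg / 1.000×10^-7 J) = 106.3 erg

106 erg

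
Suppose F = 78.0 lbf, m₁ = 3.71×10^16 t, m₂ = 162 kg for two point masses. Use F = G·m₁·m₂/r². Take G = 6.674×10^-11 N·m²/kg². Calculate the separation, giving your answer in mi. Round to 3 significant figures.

21.1 mi

From Newton's law of gravitation: r = √(G·m₁m₂/F).
F = 78.0 lbf = 347.0 N; m₁ = 3.71×10^16 t = 3.710×10^19 kg; m₂ = 162 kg; G = 6.674×10^-11 N·m²/kg².
r = 34001 m
34001 m × (1 mi / 1609 m) = 21.13 mi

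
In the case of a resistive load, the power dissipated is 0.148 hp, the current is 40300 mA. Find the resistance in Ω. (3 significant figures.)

0.0680 Ω

Solving P = I²R for R: R = P/I².
P = 0.148 hp = 110.4 W; I = 40300 mA = 40.30 A.
R = 0.06795 Ω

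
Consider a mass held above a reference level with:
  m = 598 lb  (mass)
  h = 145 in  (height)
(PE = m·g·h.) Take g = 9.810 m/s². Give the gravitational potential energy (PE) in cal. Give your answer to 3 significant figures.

Directly: PE = mgh.
m = 598 lb = 271.2 kg; h = 145 in = 3.683 m; g = 9.810 m/s².
PE = 9800 J
9800 J × (1 cal / 4.184 J) = 2342 cal

2340 cal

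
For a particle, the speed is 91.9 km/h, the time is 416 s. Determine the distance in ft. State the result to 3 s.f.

Rearranging: d = v·t.
v = 91.9 km/h = 25.53 m/s; t = 416 s.
d = 10620 m
10620 m × (1 ft / 0.3048 m) = 34841 ft

34800 ft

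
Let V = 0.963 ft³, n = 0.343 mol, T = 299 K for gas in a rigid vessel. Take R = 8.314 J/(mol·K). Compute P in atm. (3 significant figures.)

P is given directly by: P = nRT/V.
V = 0.963 ft³ = 0.02727 m³; n = 0.343 mol; T = 299 K; R = 8.314 J/(mol·K).
P = 31268 Pa
31268 Pa × (1 atm / 1.013×10^5 Pa) = 0.3086 atm

0.309 atm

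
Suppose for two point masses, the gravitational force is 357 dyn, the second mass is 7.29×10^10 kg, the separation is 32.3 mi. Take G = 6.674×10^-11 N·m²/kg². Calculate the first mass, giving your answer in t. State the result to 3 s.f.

From Newton's law of gravitation: m₁ = F·r²/(G·m₂).
F = 357 dyn = 0.003570 N; m₂ = 7.29×10^10 kg; r = 32.3 mi = 51982 m; G = 6.674×10^-11 N·m²/kg².
m₁ = 1.983×10^6 kg
1.983×10^6 kg × (1 t / 1000 kg) = 1983 t

1980 t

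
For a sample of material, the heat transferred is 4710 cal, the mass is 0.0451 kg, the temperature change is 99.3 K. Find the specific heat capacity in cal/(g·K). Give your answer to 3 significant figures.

Rearranging: c = Q/(m·ΔT).
Q = 4710 cal = 19707 J; m = 0.0451 kg; ΔT = 99.3 K.
c = 4400 J/(kg·K)
4400 J/(kg·K) × (1 cal/(g·K) / 4184 J/(kg·K)) = 1.052 cal/(g·K)

1.05 cal/(g·K)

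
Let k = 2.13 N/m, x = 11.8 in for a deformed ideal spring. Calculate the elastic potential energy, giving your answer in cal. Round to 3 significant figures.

U is given directly by: U = ½kx².
k = 2.13 N/m; x = 11.8 in = 0.2997 m.
U = 0.09567 J
0.09567 J × (1 cal / 4.184 J) = 0.02287 cal

0.0229 cal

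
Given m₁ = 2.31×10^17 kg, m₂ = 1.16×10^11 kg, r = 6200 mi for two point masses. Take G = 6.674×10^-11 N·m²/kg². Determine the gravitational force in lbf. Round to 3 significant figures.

F is given directly by: F = Gm₁m₂/r².
m₁ = 2.31×10^17 kg; m₂ = 1.16×10^11 kg; r = 6200 mi = 9.978×10^6 m; G = 6.674×10^-11 N·m²/kg².
F = 17963 N
17963 N × (1 lbf / 4.448 N) = 4038 lbf

4040 lbf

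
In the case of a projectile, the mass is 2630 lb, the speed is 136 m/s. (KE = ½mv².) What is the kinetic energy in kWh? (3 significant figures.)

Directly: KE = ½mv².
m = 2630 lb = 1193 kg; v = 136 m/s.
KE = 1.103×10^7 J  (the unit combination reduces to kg·m²/s² = J)
1.103×10^7 J × (1 kWh / 3.600×10^6 J) = 3.065 kWh

3.06 kWh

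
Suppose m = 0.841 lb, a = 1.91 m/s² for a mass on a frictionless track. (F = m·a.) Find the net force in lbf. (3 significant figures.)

From Newton's second law: F = m·a.
m = 0.841 lb = 0.3815 kg; a = 1.91 m/s².
F = 0.7286 N
0.7286 N × (1 lbf / 4.448 N) = 0.1638 lbf

0.164 lbf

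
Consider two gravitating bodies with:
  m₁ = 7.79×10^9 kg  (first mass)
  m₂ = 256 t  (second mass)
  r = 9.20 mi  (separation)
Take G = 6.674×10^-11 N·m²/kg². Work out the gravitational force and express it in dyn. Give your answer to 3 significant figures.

60.7 dyn

From Newton's law of gravitation: F = Gm₁m₂/r².
m₁ = 7.79×10^9 kg; m₂ = 256 t = 2.560×10^5 kg; r = 9.20 mi = 14806 m; G = 6.674×10^-11 N·m²/kg².
F = 6.071×10^-4 N  (the unit combination reduces to kg·m/s² = N)
6.071×10^-4 N × (1 dyn / 1.000×10^-5 N) = 60.71 dyn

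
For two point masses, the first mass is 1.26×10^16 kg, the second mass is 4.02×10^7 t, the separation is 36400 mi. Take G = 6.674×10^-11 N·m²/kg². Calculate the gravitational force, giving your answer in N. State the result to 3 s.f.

From Newton's law of gravitation: F = Gm₁m₂/r².
m₁ = 1.26×10^16 kg; m₂ = 4.02×10^7 t = 4.020×10^10 kg; r = 36400 mi = 5.858×10^7 m; G = 6.674×10^-11 N·m²/kg².
F = 9.851 N  (the unit combination reduces to kg·m/s² = N)

9.85 N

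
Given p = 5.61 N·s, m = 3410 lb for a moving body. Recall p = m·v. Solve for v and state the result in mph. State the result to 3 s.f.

Solving p = m·v for v: v = p/m.
p = 5.61 N·s = 5.610 kg·m/s; m = 3410 lb = 1547 kg.
v = 0.003627 m/s
0.003627 m/s × (1 mph / 0.4470 m/s) = 0.008113 mph

0.00811 mph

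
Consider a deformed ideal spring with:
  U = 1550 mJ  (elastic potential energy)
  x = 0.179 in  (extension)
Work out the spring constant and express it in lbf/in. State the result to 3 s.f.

856 lbf/in

Solving U = ½k·x² for k: k = 2U/x².
U = 1550 mJ = 1.550 J; x = 0.179 in = 0.004547 m.
k = 1.500×10^5 N/m
1.500×10^5 N/m × (1 lbf/in / 175.1 N/m) = 856.3 lbf/in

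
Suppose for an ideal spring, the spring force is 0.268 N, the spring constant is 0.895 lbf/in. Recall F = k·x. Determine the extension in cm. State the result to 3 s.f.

From Hooke's law: x = F/k.
F = 0.268 N; k = 0.895 lbf/in = 156.7 N/m.
x = 0.001710 m
0.001710 m × (1 cm / 0.01000 m) = 0.1710 cm

0.171 cm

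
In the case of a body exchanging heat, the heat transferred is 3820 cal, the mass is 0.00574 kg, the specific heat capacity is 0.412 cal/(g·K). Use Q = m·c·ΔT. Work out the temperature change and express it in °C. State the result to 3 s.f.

Solving Q = m·c·ΔT for ΔT: ΔT = Q/(m·c).
Q = 3820 cal = 15983 J; m = 0.00574 kg; c = 0.412 cal/(g·K) = 1724 J/(kg·K).
ΔT = 1615 K
Since 1 °C = 1 K, 1615 °C.

1620 °C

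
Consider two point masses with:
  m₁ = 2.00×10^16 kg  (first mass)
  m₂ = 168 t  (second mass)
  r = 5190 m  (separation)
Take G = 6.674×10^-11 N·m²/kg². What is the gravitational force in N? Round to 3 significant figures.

8330 N

From Newton's law of gravitation: F = Gm₁m₂/r².
m₁ = 2.00×10^16 kg; m₂ = 168 t = 1.680×10^5 kg; r = 5190 m; G = 6.674×10^-11 N·m²/kg².
F = 8325 N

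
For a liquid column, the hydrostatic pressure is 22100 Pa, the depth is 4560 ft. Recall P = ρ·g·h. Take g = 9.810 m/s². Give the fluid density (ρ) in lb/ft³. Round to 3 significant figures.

Rearranging P = ρ·g·h for ρ: ρ = P/(g·h).
P = 22100 Pa; h = 4560 ft = 1390 m; g = 9.810 m/s².
ρ = 1.621 kg/m³
1.621 kg/m³ × (1 lb/ft³ / 16.02 kg/m³) = 0.1012 lb/ft³

0.101 lb/ft³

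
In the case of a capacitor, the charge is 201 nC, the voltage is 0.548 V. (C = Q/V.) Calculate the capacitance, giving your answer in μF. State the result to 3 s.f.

C is given directly by: C = Q/V.
Q = 201 nC = 2.010×10^-7 C; V = 0.548 V.
C = 3.668×10^-7 F
3.668×10^-7 F × (1 μF / 1.000×10^-6 F) = 0.3668 μF

0.367 μF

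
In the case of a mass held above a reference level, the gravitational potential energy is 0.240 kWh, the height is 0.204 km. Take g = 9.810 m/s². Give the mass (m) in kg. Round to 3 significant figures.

Rearranging: m = PE/(g·h).
PE = 0.240 kWh = 8.640×10^5 J; h = 0.204 km = 204.0 m; g = 9.810 m/s².
m = 431.7 kg

432 kg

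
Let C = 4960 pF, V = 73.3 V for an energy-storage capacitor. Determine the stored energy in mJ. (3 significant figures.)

E is given directly by: E = ½CV².
C = 4960 pF = 4.960×10^-9 F; V = 73.3 V.
E = 1.332×10^-5 J
1.332×10^-5 J × (1 mJ / 0.001000 J) = 0.01332 mJ

0.0133 mJ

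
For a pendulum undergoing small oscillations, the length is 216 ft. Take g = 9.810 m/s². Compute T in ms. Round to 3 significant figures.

16300 ms

T is given directly by: T = 2π√(L/g).
L = 216 ft = 65.84 m; g = 9.810 m/s².
T = 16.28 s
16.28 s × (1 ms / 0.001000 s) = 16277 ms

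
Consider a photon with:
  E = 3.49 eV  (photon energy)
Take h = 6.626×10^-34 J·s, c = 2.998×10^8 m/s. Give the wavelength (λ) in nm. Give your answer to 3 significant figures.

355 nm

Rearranging E = h·c/λ for λ: λ = hc/E.
E = 3.49 eV = 5.592×10^-19 J; h = 6.626×10^-34 J·s; c = 2.998×10^8 m/s.
λ = 3.553×10^-7 m
3.553×10^-7 m × (1 nm / 1.000×10^-9 m) = 355.3 nm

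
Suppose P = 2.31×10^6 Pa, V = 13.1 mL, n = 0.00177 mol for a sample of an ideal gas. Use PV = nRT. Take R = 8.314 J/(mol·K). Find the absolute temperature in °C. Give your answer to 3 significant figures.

1780 °C

From the ideal-gas law: T = PV/(nR).
P = 2.31×10^6 Pa; V = 13.1 mL = 1.310×10^-5 m³; n = 0.00177 mol; R = 8.314 J/(mol·K).
T = 2056 K
2056 K − 273.15 = 1783 °C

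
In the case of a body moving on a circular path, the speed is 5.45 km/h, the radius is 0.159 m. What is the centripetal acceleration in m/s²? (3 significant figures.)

a is given directly by: a = v²/r.
v = 5.45 km/h = 1.514 m/s; r = 0.159 m.
a = 14.41 m/s²

14.4 m/s²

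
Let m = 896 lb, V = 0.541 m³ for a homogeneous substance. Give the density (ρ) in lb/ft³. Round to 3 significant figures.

46.9 lb/ft³

ρ is given directly by: ρ = m/V.
m = 896 lb = 406.4 kg; V = 0.541 m³.
ρ = 751.2 kg/m³
751.2 kg/m³ × (1 lb/ft³ / 16.02 kg/m³) = 46.90 lb/ft³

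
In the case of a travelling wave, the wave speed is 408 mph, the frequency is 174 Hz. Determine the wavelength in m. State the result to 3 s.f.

Solving v = f·λ for λ: λ = v/f.
v = 408 mph = 182.4 m/s; f = 174 Hz.
λ = 1.048 m

1.05 m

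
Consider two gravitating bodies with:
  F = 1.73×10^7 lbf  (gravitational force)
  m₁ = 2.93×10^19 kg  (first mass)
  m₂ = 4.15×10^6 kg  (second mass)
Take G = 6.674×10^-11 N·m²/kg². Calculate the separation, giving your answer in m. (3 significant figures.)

10300 m

Solving F = G·m₁·m₂/r² for r: r = √(G·m₁m₂/F).
F = 1.73×10^7 lbf = 7.695×10^7 N; m₁ = 2.93×10^19 kg; m₂ = 4.15×10^6 kg; G = 6.674×10^-11 N·m²/kg².
r = 10269 m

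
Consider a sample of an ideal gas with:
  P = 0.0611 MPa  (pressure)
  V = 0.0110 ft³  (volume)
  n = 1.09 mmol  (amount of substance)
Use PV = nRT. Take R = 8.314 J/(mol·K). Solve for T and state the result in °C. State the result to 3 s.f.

1830 °C

Rearranging: T = PV/(nR).
P = 0.0611 MPa = 61100 Pa; V = 0.0110 ft³ = 3.115×10^-4 m³; n = 1.09 mmol = 0.001090 mol; R = 8.314 J/(mol·K).
T = 2100 K
2100 K − 273.15 = 1827 °C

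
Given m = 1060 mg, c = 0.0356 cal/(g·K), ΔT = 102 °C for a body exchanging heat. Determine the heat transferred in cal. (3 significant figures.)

3.85 cal

Q is given directly by: Q = mcΔT.
m = 1060 mg = 0.001060 kg; c = 0.0356 cal/(g·K) = 149.0 J/(kg·K); ΔT = 102 °C = 102.0 K.
Q = 16.10 J  (the unit combination reduces to kg·m²/s² = J)
16.10 J × (1 cal / 4.184 J) = 3.849 cal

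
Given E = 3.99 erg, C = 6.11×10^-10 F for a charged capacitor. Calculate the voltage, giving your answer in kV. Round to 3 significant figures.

0.0361 kV

Rearranging: V = √(2E/C).
E = 3.99 erg = 3.990×10^-7 J; C = 6.11×10^-10 F.
V = 36.14 V
36.14 V × (1 kV / 1000 V) = 0.03614 kV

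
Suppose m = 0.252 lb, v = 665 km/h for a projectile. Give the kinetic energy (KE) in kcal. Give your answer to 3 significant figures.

KE is given directly by: KE = ½mv².
m = 0.252 lb = 0.1143 kg; v = 665 km/h = 184.7 m/s.
KE = 1950 J
1950 J × (1 kcal / 4184 J) = 0.4661 kcal

0.466 kcal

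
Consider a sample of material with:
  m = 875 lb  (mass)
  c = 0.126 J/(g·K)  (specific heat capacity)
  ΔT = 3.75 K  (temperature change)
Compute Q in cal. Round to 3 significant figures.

44800 cal

Q is given directly by: Q = mcΔT.
m = 875 lb = 396.9 kg; c = 0.126 J/(g·K) = 126.0 J/(kg·K); ΔT = 3.75 K.
Q = 1.875×10^5 J  (the unit combination reduces to kg·m²/s² = J)
1.875×10^5 J × (1 cal / 4.184 J) = 44821 cal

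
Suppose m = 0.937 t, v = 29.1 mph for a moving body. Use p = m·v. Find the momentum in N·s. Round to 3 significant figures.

12200 N·s

Directly: p = mv.
m = 0.937 t = 937.0 kg; v = 29.1 mph = 13.01 m/s.
p = 12189 kg·m/s
Since 1 N·s = 1 kg·m/s, 12189 N·s.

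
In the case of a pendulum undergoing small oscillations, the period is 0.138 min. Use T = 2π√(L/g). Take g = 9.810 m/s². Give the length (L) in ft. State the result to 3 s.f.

Solving T = 2π√(L/g) for L: L = g·(T/2π)².
T = 0.138 min = 8.280 s; g = 9.810 m/s².
L = 17.04 m
17.04 m × (1 ft / 0.3048 m) = 55.89 ft

55.9 ft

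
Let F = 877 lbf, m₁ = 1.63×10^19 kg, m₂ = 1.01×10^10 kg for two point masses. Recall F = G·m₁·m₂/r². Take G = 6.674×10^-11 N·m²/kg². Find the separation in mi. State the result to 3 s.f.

Rearranging: r = √(G·m₁m₂/F).
F = 877 lbf = 3901 N; m₁ = 1.63×10^19 kg; m₂ = 1.01×10^10 kg; G = 6.674×10^-11 N·m²/kg².
r = 5.307×10^7 m
5.307×10^7 m × (1 mi / 1609 m) = 32977 mi

33000 mi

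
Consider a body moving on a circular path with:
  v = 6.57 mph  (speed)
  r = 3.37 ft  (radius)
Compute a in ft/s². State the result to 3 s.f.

27.6 ft/s²

a is given directly by: a = v²/r.
v = 6.57 mph = 2.937 m/s; r = 3.37 ft = 1.027 m.
a = 8.398 m/s²
8.398 m/s² × (1 ft/s² / 0.3048 m/s²) = 27.55 ft/s²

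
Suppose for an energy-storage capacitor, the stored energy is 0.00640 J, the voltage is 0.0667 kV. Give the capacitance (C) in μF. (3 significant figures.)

2.88 μF

Rearranging E = ½C·V² for C: C = 2E/V².
E = 0.00640 J; V = 0.0667 kV = 66.70 V.
C = 2.877×10^-6 F
2.877×10^-6 F × (1 μF / 1.000×10^-6 F) = 2.877 μF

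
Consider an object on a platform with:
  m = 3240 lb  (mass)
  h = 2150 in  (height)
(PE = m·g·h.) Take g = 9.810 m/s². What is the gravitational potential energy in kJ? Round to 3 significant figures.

787 kJ

Directly: PE = mgh.
m = 3240 lb = 1470 kg; h = 2150 in = 54.61 m; g = 9.810 m/s².
PE = 7.873×10^5 J
7.873×10^5 J × (1 kJ / 1000 J) = 787.3 kJ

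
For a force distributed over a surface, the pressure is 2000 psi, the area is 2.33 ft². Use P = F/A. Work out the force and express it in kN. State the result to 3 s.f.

Rearranging: F = P·A.
P = 2000 psi = 1.379×10^7 Pa; A = 2.33 ft² = 0.2165 m².
F = 2.985×10^6 N
2.985×10^6 N × (1 kN / 1000 N) = 2985 kN

2980 kN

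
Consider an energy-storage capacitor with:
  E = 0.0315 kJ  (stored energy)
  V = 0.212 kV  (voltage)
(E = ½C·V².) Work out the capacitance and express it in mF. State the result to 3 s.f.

Rearranging: C = 2E/V².
E = 0.0315 kJ = 31.50 J; V = 0.212 kV = 212.0 V.
C = 0.001402 F
0.001402 F × (1 mF / 0.001000 F) = 1.402 mF

1.40 mF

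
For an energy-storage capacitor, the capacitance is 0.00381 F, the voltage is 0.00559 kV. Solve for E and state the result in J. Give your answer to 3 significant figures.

E is given directly by: E = ½CV².
C = 0.00381 F; V = 0.00559 kV = 5.590 V.
E = 0.05953 J

0.0595 J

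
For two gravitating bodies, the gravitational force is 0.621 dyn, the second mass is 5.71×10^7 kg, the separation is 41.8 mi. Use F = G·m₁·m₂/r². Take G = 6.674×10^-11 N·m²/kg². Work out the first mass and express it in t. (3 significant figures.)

From Newton's law of gravitation: m₁ = F·r²/(G·m₂).
F = 0.621 dyn = 6.210×10^-6 N; m₂ = 5.71×10^7 kg; r = 41.8 mi = 67271 m; G = 6.674×10^-11 N·m²/kg².
m₁ = 7.374×10^6 kg
7.374×10^6 kg × (1 t / 1000 kg) = 7374 t

7370 t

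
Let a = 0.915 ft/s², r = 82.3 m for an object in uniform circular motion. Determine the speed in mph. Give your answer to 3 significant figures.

Solving a = v²/r for v: v = √(a·r).
a = 0.915 ft/s² = 0.2789 m/s²; r = 82.3 m.
v = 4.791 m/s
4.791 m/s × (1 mph / 0.4470 m/s) = 10.72 mph

10.7 mph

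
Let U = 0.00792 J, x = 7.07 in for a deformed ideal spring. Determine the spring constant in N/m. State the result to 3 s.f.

0.491 N/m

Rearranging U = ½k·x² for k: k = 2U/x².
U = 0.00792 J; x = 7.07 in = 0.1796 m.
k = 0.4912 N/m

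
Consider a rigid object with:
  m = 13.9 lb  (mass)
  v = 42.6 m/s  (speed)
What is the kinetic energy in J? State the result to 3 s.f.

5720 J

KE is given directly by: KE = ½mv².
m = 13.9 lb = 6.305 kg; v = 42.6 m/s.
KE = 5721 J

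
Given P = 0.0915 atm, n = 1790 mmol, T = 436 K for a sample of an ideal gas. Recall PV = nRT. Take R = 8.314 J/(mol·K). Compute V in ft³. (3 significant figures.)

24.7 ft³

Rearranging: V = nRT/P.
P = 0.0915 atm = 9271 Pa; n = 1790 mmol = 1.790 mol; T = 436 K; R = 8.314 J/(mol·K).
V = 0.6999 m³
0.6999 m³ × (1 ft³ / 0.02832 m³) = 24.72 ft³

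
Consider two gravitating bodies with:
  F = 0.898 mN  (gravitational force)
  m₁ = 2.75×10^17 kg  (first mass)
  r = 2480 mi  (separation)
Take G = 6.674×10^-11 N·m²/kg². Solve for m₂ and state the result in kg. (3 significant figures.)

779 kg

From Newton's law of gravitation: m₂ = F·r²/(G·m₁).
F = 0.898 mN = 8.980×10^-4 N; m₁ = 2.75×10^17 kg; r = 2480 mi = 3.991×10^6 m; G = 6.674×10^-11 N·m²/kg².
m₂ = 779.4 kg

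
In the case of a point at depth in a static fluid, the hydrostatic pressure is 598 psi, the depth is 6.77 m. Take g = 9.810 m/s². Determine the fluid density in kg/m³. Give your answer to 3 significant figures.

Rearranging: ρ = P/(g·h).
P = 598 psi = 4.123×10^6 Pa; h = 6.77 m; g = 9.810 m/s².
ρ = 62082 kg/m³

62100 kg/m³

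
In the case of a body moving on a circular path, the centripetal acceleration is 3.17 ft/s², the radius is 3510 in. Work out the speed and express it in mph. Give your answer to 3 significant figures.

20.8 mph

Rearranging a = v²/r for v: v = √(a·r).
a = 3.17 ft/s² = 0.9662 m/s²; r = 3510 in = 89.15 m.
v = 9.281 m/s
9.281 m/s × (1 mph / 0.4470 m/s) = 20.76 mph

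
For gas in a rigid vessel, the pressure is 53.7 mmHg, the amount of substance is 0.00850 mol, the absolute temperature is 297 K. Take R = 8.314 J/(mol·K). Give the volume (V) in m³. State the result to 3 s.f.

0.00293 m³

From the ideal-gas law: V = nRT/P.
P = 53.7 mmHg = 7159 Pa; n = 0.00850 mol; T = 297 K; R = 8.314 J/(mol·K).
V = 0.002932 m³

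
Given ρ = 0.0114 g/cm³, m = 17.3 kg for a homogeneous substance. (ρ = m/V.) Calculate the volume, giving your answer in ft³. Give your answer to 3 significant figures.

Rearranging ρ = m/V for V: V = m/ρ.
ρ = 0.0114 g/cm³ = 11.40 kg/m³; m = 17.3 kg.
V = 1.518 m³
1.518 m³ × (1 ft³ / 0.02832 m³) = 53.59 ft³

53.6 ft³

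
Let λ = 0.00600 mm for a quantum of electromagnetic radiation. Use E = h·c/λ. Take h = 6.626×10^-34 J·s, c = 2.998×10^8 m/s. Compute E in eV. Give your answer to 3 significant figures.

0.207 eV

Directly: E = hc/λ.
λ = 0.00600 mm = 6.000×10^-6 m; h = 6.626×10^-34 J·s; c = 2.998×10^8 m/s.
E = 3.311×10^-20 J
3.311×10^-20 J × (1 eV / 1.602×10^-19 J) = 0.2066 eV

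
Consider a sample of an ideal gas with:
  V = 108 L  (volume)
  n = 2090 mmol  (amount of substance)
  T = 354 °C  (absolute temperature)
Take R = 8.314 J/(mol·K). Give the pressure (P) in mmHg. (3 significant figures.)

From the ideal-gas law: P = nRT/V.
V = 108 L = 0.1080 m³; n = 2090 mmol = 2.090 mol; T = 354 °C = 627.1 K; R = 8.314 J/(mol·K).
P = 1.009×10^5 Pa  (the unit combination reduces to kg/(m·s²) = Pa)
1.009×10^5 Pa × (1 mmHg / 133.3 Pa) = 756.8 mmHg

757 mmHg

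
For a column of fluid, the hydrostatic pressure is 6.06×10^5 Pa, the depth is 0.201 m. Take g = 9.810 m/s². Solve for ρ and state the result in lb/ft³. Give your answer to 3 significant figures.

19200 lb/ft³

Rearranging P = ρ·g·h for ρ: ρ = P/(g·h).
P = 6.06×10^5 Pa; h = 0.201 m; g = 9.810 m/s².
ρ = 3.073×10^5 kg/m³
3.073×10^5 kg/m³ × (1 lb/ft³ / 16.02 kg/m³) = 19186 lb/ft³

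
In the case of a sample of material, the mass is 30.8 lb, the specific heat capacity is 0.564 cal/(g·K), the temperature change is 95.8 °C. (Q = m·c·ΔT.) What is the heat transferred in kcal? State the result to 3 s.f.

755 kcal

Q is given directly by: Q = mcΔT.
m = 30.8 lb = 13.97 kg; c = 0.564 cal/(g·K) = 2360 J/(kg·K); ΔT = 95.8 °C = 95.80 K.
Q = 3.158×10^6 J  (the unit combination reduces to kg·m²/s² = J)
3.158×10^6 J × (1 kcal / 4184 J) = 754.9 kcal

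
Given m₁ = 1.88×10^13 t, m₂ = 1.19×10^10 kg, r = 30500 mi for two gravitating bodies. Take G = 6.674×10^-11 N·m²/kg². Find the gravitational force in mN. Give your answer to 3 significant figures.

F is given directly by: F = Gm₁m₂/r².
m₁ = 1.88×10^13 t = 1.880×10^16 kg; m₂ = 1.19×10^10 kg; r = 30500 mi = 4.908×10^7 m; G = 6.674×10^-11 N·m²/kg².
F = 6.197 N  (the unit combination reduces to kg·m/s² = N)
6.197 N × (1 mN / 0.001000 N) = 6197 mN

6200 mN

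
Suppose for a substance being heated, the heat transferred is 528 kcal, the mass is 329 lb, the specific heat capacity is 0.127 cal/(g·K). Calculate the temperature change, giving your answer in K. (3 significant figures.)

Rearranging: ΔT = Q/(m·c).
Q = 528 kcal = 2.209×10^6 J; m = 329 lb = 149.2 kg; c = 0.127 cal/(g·K) = 531.4 J/(kg·K).
ΔT = 27.86 K

27.9 K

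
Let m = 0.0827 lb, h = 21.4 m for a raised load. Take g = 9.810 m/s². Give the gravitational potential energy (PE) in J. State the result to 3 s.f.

7.88 J

PE is given directly by: PE = mgh.
m = 0.0827 lb = 0.03751 kg; h = 21.4 m; g = 9.810 m/s².
PE = 7.875 J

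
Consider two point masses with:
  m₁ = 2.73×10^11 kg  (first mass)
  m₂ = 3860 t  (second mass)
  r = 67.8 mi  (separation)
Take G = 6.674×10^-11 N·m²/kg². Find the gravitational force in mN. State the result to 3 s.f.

From Newton's law of gravitation: F = Gm₁m₂/r².
m₁ = 2.73×10^11 kg; m₂ = 3860 t = 3.860×10^6 kg; r = 67.8 mi = 1.091×10^5 m; G = 6.674×10^-11 N·m²/kg².
F = 0.005907 N
0.005907 N × (1 mN / 0.001000 N) = 5.907 mN

5.91 mN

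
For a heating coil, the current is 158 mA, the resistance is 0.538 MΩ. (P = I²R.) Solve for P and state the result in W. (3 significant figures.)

P is given directly by: P = I²R.
I = 158 mA = 0.1580 A; R = 0.538 MΩ = 5.380×10^5 Ω.
P = 13431 W  (the unit combination reduces to kg·m²/s³ = W)

13400 W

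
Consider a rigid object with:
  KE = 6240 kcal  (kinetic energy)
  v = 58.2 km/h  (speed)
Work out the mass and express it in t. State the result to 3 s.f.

Solving KE = ½mv² for m: m = 2·KE/v².
KE = 6240 kcal = 2.611×10^7 J; v = 58.2 km/h = 16.17 m/s.
m = 1.998×10^5 kg
1.998×10^5 kg × (1 t / 1000 kg) = 199.8 t

200 t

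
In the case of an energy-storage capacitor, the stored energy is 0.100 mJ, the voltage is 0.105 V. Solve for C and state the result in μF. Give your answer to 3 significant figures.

Rearranging E = ½C·V² for C: C = 2E/V².
E = 0.100 mJ = 1.000×10^-4 J; V = 0.105 V.
C = 0.01814 F
0.01814 F × (1 μF / 1.000×10^-6 F) = 18141 μF

18100 μF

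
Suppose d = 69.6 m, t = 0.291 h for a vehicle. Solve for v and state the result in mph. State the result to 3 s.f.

0.149 mph

v is given directly by: v = d/t.
d = 69.6 m; t = 0.291 h = 1048 s.
v = 0.06644 m/s
0.06644 m/s × (1 mph / 0.4470 m/s) = 0.1486 mph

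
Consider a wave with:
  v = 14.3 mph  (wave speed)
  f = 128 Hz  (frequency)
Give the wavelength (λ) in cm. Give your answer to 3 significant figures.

4.99 cm

Solving v = f·λ for λ: λ = v/f.
v = 14.3 mph = 6.393 m/s; f = 128 Hz.
λ = 0.04994 m
0.04994 m × (1 cm / 0.01000 m) = 4.994 cm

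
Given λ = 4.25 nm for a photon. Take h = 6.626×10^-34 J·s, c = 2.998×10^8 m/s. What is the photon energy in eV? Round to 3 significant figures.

Directly: E = hc/λ.
λ = 4.25 nm = 4.250×10^-9 m; h = 6.626×10^-34 J·s; c = 2.998×10^8 m/s.
E = 4.674×10^-17 J
4.674×10^-17 J × (1 eV / 1.602×10^-19 J) = 291.7 eV

292 eV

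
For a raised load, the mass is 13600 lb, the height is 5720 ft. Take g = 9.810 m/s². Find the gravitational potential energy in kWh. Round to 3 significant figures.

PE is given directly by: PE = mgh.
m = 13600 lb = 6169 kg; h = 5720 ft = 1743 m; g = 9.810 m/s².
PE = 1.055×10^8 J  (the unit combination reduces to kg·m²/s² = J)
1.055×10^8 J × (1 kWh / 3.600×10^6 J) = 29.31 kWh

29.3 kWh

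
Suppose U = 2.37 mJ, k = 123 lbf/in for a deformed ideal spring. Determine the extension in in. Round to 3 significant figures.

Rearranging U = ½k·x² for x: x = √(2U/k).
U = 2.37 mJ = 0.002370 J; k = 123 lbf/in = 21541 N/m.
x = 4.691×10^-4 m
4.691×10^-4 m × (1 in / 0.02540 m) = 0.01847 in

0.0185 in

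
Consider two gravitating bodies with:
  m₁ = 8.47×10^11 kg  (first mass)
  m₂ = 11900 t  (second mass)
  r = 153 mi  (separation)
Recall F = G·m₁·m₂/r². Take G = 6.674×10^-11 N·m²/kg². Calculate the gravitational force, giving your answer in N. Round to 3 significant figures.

Directly: F = Gm₁m₂/r².
m₁ = 8.47×10^11 kg; m₂ = 11900 t = 1.190×10^7 kg; r = 153 mi = 2.462×10^5 m; G = 6.674×10^-11 N·m²/kg².
F = 0.01110 N  (the unit combination reduces to kg·m/s² = N)

0.0111 N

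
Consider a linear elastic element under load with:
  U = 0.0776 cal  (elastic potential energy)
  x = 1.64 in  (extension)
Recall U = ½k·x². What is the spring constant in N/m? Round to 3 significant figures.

Rearranging U = ½k·x² for k: k = 2U/x².
U = 0.0776 cal = 0.3247 J; x = 1.64 in = 0.04166 m.
k = 374.2 N/m

374 N/m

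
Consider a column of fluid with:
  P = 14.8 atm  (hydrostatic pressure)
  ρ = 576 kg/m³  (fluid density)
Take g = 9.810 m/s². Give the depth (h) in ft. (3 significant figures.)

Solving P = ρ·g·h for h: h = P/(ρ·g).
P = 14.8 atm = 1.500×10^6 Pa; ρ = 576 kg/m³; g = 9.810 m/s².
h = 265.4 m
265.4 m × (1 ft / 0.3048 m) = 870.7 ft

871 ft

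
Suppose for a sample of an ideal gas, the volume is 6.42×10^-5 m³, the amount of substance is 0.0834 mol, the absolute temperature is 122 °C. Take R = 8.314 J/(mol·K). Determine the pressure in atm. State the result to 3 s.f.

From the ideal-gas law: P = nRT/V.
V = 6.42×10^-5 m³; n = 0.0834 mol; T = 122 °C = 395.1 K; R = 8.314 J/(mol·K).
P = 4.268×10^6 Pa  (the unit combination reduces to kg/(m·s²) = Pa)
4.268×10^6 Pa × (1 atm / 1.013×10^5 Pa) = 42.12 atm

42.1 atm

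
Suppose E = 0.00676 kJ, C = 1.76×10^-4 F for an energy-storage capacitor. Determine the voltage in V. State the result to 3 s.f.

Rearranging E = ½C·V² for V: V = √(2E/C).
E = 0.00676 kJ = 6.760 J; C = 1.76×10^-4 F.
V = 277.2 V

277 V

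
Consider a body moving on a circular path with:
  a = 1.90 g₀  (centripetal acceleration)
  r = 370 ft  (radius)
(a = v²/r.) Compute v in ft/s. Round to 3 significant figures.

Solving a = v²/r for v: v = √(a·r).
a = 1.90 g₀ = 18.63 m/s²; r = 370 ft = 112.8 m.
v = 45.84 m/s
45.84 m/s × (1 ft/s / 0.3048 m/s) = 150.4 ft/s

150 ft/s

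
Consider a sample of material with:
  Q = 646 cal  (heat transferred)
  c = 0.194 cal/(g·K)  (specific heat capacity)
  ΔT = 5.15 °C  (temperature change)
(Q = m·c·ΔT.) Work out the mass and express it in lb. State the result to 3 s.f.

Solving Q = m·c·ΔT for m: m = Q/(c·ΔT).
Q = 646 cal = 2703 J; c = 0.194 cal/(g·K) = 811.7 J/(kg·K); ΔT = 5.15 °C = 5.150 K.
m = 0.6466 kg
0.6466 kg × (1 lb / 0.4536 kg) = 1.425 lb

1.43 lb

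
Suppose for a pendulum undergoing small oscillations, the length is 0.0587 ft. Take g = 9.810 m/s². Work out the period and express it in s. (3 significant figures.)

T is given directly by: T = 2π√(L/g).
L = 0.0587 ft = 0.01789 m; g = 9.810 m/s².
T = 0.2683 s

0.268 s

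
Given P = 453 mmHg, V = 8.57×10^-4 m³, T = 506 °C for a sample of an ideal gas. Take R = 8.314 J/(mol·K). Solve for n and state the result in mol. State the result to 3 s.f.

Rearranging: n = PV/(RT).
P = 453 mmHg = 60395 Pa; V = 8.57×10^-4 m³; T = 506 °C = 779.1 K; R = 8.314 J/(mol·K).
n = 0.007990 mol

0.00799 mol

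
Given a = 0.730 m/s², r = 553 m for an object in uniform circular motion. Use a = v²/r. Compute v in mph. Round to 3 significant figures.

Solving a = v²/r for v: v = √(a·r).
a = 0.730 m/s²; r = 553 m.
v = 20.09 m/s
20.09 m/s × (1 mph / 0.4470 m/s) = 44.94 mph

44.9 mph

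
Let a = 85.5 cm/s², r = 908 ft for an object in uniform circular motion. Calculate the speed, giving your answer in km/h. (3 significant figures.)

Rearranging a = v²/r for v: v = √(a·r).
a = 85.5 cm/s² = 0.8550 m/s²; r = 908 ft = 276.8 m.
v = 15.38 m/s
15.38 m/s × (1 km/h / 0.2778 m/s) = 55.38 km/h

55.4 km/h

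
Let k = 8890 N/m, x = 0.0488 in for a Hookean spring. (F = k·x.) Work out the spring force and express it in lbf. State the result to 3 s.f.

2.48 lbf

Directly: F = kx.
k = 8890 N/m; x = 0.0488 in = 0.001240 m.
F = 11.02 N
11.02 N × (1 lbf / 4.448 N) = 2.477 lbf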